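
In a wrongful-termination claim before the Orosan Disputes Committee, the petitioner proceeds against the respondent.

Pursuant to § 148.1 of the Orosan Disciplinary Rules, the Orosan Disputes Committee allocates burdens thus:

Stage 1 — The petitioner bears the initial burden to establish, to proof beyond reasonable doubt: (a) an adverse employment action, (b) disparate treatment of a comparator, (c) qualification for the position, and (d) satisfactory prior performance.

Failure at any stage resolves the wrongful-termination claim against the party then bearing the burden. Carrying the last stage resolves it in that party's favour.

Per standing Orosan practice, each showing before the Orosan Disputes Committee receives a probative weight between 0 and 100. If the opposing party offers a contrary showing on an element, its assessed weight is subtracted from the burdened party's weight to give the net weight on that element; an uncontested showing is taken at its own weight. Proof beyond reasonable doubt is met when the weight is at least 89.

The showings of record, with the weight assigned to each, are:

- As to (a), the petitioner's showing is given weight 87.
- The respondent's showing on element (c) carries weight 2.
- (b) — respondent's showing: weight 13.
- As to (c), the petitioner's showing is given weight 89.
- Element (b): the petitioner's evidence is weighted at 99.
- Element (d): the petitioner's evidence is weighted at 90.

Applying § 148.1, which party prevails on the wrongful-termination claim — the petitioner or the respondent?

respondent

Stage 1 — burden on petitioner; standard: proof beyond reasonable doubt (weight is at least 89).
    (a): 87 < 89 [not met]
    (b): 99 − 13 = 86 < 89 [not met]
    (c): 89 − 2 = 87 < 89 [not met]
    (d): 90 ≥ 89 [met]
  The petitioner does not carry Stage 1.
The respondent prevails.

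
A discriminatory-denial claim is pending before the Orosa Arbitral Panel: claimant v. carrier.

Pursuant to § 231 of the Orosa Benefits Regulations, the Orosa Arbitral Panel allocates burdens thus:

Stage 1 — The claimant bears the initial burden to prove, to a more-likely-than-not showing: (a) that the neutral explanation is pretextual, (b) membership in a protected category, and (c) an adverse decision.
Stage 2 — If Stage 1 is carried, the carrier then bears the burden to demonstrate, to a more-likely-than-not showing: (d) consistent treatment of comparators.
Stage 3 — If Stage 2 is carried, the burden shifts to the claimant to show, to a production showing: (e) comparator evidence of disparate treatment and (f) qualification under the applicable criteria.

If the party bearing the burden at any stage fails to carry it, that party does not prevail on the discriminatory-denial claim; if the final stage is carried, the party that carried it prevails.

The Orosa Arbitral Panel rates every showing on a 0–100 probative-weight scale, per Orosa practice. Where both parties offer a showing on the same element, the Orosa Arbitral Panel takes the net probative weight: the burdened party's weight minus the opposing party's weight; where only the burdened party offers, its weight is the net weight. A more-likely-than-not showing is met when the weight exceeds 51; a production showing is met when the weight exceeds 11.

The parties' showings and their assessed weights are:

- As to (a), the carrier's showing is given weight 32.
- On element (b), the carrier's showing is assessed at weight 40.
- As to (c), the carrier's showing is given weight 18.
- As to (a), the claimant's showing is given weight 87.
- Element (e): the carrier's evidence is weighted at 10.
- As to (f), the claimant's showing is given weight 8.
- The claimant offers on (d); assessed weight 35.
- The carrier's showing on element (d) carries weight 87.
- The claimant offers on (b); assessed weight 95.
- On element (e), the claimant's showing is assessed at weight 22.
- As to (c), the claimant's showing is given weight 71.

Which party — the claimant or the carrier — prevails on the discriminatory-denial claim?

carrier

At Stage 1 the claimant must meet a more-likely-than-not showing (weight exceeds 51): on (a) the weight is 87 less the opposing 32 gives net 55, > 51, so (a) meets the standard; on (b) the weight is 95 less the opposing 40 gives net 55, > 51, so (b) meets the standard; on (c) the weight is 71 less the opposing 18 gives net 53, which does exceed 51, so (c) meets the standard.
  The claimant carries Stage 1; the carrier now bears the burden.
At Stage 2 the carrier must meet a more-likely-than-not showing (weight exceeds 51): on (d) the weight is 87 less the opposing 35 gives net 52, > 51, so (d) meets the standard.
  Stage 2 is satisfied; the onus moves to the claimant.
At Stage 3 the claimant must meet a production showing (weight exceeds 11): on (e) the weight is 22 less the opposing 10 gives net 12, which does exceed 11, so (e) meets the standard; on (f) the weight is 8, ≤ 11, so (f) does not meet the standard.
  Stage 3 not carried; the claimant fails its burden.
So the carrier prevails.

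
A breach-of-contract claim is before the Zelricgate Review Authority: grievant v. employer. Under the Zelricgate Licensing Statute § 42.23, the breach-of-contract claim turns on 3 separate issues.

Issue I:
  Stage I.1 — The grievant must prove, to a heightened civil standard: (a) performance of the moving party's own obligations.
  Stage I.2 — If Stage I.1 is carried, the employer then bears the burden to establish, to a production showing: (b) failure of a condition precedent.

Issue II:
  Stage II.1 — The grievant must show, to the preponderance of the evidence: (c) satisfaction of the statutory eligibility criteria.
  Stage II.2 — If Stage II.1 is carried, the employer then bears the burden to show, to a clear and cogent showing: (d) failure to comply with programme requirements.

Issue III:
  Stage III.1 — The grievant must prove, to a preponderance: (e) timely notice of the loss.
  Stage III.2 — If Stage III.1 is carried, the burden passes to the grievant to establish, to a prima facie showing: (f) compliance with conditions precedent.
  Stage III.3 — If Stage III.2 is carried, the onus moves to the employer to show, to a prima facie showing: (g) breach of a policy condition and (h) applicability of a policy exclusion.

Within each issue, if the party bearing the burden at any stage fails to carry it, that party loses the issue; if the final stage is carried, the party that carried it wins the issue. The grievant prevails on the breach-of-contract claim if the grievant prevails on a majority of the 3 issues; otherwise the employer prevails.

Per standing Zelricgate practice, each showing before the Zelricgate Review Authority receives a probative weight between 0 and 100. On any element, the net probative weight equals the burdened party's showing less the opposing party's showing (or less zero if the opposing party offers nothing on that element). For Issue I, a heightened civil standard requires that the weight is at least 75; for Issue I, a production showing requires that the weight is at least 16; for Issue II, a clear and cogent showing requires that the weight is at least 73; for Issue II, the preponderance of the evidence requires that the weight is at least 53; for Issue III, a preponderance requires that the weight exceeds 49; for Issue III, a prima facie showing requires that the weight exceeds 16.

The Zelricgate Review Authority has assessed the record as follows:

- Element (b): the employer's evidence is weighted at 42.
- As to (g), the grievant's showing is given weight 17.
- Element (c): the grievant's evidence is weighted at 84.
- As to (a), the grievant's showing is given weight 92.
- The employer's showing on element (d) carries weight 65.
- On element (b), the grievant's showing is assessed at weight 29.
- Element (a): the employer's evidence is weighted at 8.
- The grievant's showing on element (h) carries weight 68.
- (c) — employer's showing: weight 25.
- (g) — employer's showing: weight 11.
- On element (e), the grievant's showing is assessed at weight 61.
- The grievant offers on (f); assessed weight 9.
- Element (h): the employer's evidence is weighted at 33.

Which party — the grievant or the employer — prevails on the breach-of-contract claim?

— Issue I —
Stage I.1 (grievant, a heightened civil standard, weight is at least 75): (a) net 92−8=84 ≥ 75 — meets.
  Stage I.1 carried; the burden shifts to the employer.
Stage I.2 (employer, a production showing, weight is at least 16): (b) net 42−29=13 < 16 — fails.
  Not every element is met, so the employer fails to carry Stage I.2.
The analysis ends at Stage I.2; the grievant prevails on this issue.
— Issue II —
Stage II.1 — burden on grievant; standard: the preponderance of the evidence (weight is at least 53).
    (c): 84 − 25 = 59 ≥ 53 [met]
  All elements met. The burden passes to the employer.
Stage II.2 — burden on employer; standard: a clear and cogent showing (weight is at least 73).
    (d): 65 < 73 [not met]
  Stage II.2 not carried; the employer fails its burden.
The analysis ends at Stage II.2; the grievant prevails on this issue.
— Issue III —
At Stage III.1 the grievant must meet a preponderance (weight exceeds 49): on (e) the weight is 61, which does exceed 49, so (e) meets the standard.
  Stage III.1 carried; the burden remains with the grievant.
At Stage III.2 the grievant must meet a prima facie showing (weight exceeds 16): on (f) the weight is 9, ≤ 16, so (f) does not meet the standard.
  Not every element is met, so the grievant fails to carry Stage III.2.
The analysis ends at Stage III.2; the employer prevails on this issue.
Per-issue: Issue I → grievant; Issue II → grievant; Issue III → employer. The grievant must prevail on a majority of issues; overall, the grievant prevails.

grievant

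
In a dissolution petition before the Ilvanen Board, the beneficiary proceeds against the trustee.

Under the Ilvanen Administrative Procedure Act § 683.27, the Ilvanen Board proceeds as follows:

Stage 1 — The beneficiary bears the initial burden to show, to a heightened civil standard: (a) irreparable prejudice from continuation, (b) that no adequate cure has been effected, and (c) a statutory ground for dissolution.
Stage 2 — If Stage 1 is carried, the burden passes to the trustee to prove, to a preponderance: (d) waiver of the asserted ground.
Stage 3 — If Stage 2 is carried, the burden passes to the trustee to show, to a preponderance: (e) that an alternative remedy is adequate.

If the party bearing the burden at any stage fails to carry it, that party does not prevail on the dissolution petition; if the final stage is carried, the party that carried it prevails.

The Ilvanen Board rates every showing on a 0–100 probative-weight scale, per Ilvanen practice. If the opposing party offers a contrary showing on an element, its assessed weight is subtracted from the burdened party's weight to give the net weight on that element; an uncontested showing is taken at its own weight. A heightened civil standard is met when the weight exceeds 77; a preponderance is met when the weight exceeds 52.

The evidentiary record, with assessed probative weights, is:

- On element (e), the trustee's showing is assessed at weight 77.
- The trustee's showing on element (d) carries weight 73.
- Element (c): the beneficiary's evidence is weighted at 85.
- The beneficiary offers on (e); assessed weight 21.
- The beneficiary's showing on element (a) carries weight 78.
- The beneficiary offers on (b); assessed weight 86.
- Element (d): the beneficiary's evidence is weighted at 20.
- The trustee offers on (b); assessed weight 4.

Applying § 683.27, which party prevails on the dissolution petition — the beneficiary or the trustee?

trustee

At Stage 1 the beneficiary must meet a heightened civil standard (weight exceeds 77): on (a) the weight is 78, > 77, so (a) meets the standard; on (b) the weight is 86 less the opposing 4 gives net 82, > 77, so (b) meets the standard; on (c) the weight is 85, which does exceed 77, so (c) meets the standard.
  The beneficiary carries Stage 1; the trustee now bears the burden.
At Stage 2 the trustee must meet a preponderance (weight exceeds 52): on (d) the weight is 73 less the opposing 20 gives net 53, which does exceed 52, so (d) meets the standard.
  Stage 2 is satisfied; the trustee continues to bear the burden.
At Stage 3 the trustee must meet a preponderance (weight exceeds 52): on (e) the weight is 77 less the opposing 21 gives net 56, which does exceed 52, so (e) meets the standard.
  All elements met at the final stage.
All stages carried — the trustee prevails.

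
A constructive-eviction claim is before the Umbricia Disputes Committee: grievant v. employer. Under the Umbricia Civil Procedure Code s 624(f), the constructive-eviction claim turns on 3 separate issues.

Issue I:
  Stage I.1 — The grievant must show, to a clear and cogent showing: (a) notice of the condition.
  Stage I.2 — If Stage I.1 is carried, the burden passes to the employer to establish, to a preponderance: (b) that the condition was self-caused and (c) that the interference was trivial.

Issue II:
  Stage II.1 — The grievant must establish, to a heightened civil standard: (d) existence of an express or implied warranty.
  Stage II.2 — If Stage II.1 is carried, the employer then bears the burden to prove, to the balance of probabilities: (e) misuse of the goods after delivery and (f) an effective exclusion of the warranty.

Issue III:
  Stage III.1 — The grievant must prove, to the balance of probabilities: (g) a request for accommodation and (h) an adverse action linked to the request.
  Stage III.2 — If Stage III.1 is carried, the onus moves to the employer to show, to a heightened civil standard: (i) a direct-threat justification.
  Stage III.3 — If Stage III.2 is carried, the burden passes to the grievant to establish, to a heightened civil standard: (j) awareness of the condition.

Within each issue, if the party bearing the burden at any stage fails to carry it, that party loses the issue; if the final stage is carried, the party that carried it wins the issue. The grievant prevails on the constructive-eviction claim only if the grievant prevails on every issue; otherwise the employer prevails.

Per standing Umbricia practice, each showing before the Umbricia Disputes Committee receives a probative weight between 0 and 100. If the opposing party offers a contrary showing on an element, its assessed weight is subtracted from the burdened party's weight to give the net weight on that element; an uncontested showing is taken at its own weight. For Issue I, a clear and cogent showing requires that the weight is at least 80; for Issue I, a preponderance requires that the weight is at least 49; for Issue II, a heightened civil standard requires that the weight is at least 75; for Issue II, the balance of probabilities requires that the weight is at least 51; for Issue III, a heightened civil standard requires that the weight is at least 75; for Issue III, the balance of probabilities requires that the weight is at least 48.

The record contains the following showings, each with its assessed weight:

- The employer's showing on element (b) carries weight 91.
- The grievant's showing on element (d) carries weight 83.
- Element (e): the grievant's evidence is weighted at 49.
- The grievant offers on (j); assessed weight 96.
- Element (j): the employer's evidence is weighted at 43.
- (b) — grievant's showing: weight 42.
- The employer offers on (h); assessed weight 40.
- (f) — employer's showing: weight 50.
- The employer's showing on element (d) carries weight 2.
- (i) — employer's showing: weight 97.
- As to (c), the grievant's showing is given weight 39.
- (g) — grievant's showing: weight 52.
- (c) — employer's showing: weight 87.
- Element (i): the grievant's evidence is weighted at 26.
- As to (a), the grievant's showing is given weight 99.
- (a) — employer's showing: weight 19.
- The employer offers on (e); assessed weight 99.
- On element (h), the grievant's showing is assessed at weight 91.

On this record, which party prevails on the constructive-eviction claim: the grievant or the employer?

— Issue I —
Stage I.1 — burden on grievant; standard: a clear and cogent showing (weight is at least 80).
    (a): 99 − 19 = 80 ≥ 80 [met]
  All elements met. The burden passes to the employer.
Stage I.2 — burden on employer; standard: a preponderance (weight is at least 49).
    (b): 91 − 42 = 49 ≥ 49 [met]
    (c): 87 − 39 = 48 < 49 [not met]
  The employer does not carry Stage I.2.
The grievant prevails on this issue.
— Issue II —
Stage II.1 (grievant, a heightened civil standard, weight is at least 75): (d) net 83−2=81 ≥ 75 — meets.
  Stage II.1 carried; the burden shifts to the employer.
Stage II.2 (employer, the balance of probabilities, weight is at least 51): (e) net 99−49=50 < 51 — fails; (f) 50 < 51 — fails.
  The employer does not carry Stage II.2.
So the grievant prevails on this issue.
— Issue III —
Stage III.1 (grievant, the balance of probabilities, weight is at least 48): (g) 52 ≥ 48 — meets; (h) net 91−40=51 ≥ 48 — meets.
  The grievant carries Stage III.1; the employer now bears the burden.
Stage III.2 (employer, a heightened civil standard, weight is at least 75): (i) net 97−26=71 < 75 — fails.
  The employer does not carry Stage III.2.
The grievant prevails on this issue.
Per-issue: Issue I → grievant; Issue II → grievant; Issue III → grievant. The grievant must prevail on every issue; overall, the grievant prevails.

grievant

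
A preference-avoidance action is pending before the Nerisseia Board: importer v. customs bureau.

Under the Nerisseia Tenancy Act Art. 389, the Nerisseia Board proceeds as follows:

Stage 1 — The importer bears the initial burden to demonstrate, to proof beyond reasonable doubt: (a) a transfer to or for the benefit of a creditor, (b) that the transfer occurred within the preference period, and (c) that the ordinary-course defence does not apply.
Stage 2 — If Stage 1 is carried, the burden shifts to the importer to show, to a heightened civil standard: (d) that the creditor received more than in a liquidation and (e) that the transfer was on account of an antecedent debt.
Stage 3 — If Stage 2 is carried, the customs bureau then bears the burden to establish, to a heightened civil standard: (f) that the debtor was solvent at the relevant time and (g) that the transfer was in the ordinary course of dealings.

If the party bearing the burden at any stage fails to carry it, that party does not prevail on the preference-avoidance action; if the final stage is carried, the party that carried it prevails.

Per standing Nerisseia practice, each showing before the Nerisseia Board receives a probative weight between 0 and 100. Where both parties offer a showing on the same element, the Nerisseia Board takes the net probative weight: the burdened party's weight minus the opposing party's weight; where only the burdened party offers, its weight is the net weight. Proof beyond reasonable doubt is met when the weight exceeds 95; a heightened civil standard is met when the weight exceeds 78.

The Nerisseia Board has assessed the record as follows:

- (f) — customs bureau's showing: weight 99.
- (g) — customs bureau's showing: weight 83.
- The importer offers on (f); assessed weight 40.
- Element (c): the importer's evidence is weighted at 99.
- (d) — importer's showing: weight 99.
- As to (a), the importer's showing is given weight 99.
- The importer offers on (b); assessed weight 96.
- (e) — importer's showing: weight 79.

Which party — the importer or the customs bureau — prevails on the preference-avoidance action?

Stage 1 (importer, proof beyond reasonable doubt, weight exceeds 95): (a) 99 > 95 — meets; (b) 96 > 95 — meets; (c) 99 > 95 — meets.
  All elements met. The importer retains the burden for Stage 2.
Stage 2 (importer, a heightened civil standard, weight exceeds 78): (d) 99 > 78 — meets; (e) 79 > 78 — meets.
  The importer carries Stage 2; the customs bureau now bears the burden.
Stage 3 (customs bureau, a heightened civil standard, weight exceeds 78): (f) net 99−40=59 ≤ 78 — fails; (g) 83 > 78 — meets.
  The customs bureau does not carry Stage 3.
The analysis ends at Stage 3; the importer prevails.

importer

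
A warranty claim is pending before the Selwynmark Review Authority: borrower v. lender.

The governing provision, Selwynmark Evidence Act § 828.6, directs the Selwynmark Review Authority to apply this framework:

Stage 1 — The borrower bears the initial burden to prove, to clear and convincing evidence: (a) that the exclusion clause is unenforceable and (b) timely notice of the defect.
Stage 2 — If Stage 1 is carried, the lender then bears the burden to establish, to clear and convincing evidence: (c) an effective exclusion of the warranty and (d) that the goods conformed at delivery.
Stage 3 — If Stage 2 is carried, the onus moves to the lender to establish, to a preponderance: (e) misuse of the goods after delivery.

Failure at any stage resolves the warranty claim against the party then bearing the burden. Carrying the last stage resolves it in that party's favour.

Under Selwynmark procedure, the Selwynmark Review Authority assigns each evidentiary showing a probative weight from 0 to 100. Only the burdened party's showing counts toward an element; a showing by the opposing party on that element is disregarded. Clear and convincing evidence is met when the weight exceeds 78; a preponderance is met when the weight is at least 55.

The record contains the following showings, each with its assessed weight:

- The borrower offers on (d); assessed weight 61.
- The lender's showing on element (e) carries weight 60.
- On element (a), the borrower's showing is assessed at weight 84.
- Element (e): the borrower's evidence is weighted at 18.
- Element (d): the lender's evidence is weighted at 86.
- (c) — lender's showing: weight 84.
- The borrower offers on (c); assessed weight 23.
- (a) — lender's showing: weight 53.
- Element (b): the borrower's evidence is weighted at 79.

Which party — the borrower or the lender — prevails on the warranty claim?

Stage 1 — burden on borrower; standard: clear and convincing evidence (weight exceeds 78).
    (a): 84 (lender's 53 disregarded) > 78 [met]
    (b): 79 > 78 [met]
  All elements met. The burden passes to the lender.
Stage 2 — burden on lender; standard: clear and convincing evidence (weight exceeds 78).
    (c): 84 (borrower's 23 disregarded) > 78 [met]
    (d): 86 (borrower's 61 disregarded) > 78 [met]
  Stage 2 is satisfied; the lender continues to bear the burden.
Stage 3 — burden on lender; standard: a preponderance (weight is at least 55).
    (e): 60 (borrower's 18 disregarded) ≥ 55 [met]
  Stage 3 carried; the final stage is satisfied.
With every stage satisfied, the lender prevails.

lender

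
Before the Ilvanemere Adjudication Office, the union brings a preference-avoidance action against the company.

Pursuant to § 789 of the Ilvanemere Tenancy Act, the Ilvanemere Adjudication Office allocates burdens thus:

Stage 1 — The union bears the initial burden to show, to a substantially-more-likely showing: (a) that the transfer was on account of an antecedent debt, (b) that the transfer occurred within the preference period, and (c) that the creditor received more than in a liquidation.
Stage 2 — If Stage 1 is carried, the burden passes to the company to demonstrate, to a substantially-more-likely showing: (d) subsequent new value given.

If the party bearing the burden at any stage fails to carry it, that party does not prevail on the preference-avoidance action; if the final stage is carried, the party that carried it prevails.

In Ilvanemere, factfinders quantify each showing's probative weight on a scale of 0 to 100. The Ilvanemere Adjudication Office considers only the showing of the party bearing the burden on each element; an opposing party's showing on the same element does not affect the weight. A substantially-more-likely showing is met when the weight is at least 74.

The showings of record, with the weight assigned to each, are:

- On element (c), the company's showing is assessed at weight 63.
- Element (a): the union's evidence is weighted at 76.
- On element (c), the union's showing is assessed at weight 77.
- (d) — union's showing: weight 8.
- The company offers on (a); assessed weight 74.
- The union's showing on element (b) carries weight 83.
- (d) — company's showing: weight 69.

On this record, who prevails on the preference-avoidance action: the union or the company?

At Stage 1 the union must meet a substantially-more-likely showing (weight is at least 74): on (a) the weight is 76 (the company's 74 is given no effect), ≥ 74, so (a) meets the standard; on (b) the weight is 83, ≥ 74, so (b) meets the standard; on (c) the weight is 77 (the company's 63 is given no effect), which does reach 74, so (c) meets the standard.
  All elements met. The burden passes to the company.
At Stage 2 the company must meet a substantially-more-likely showing (weight is at least 74): on (d) the weight is 69 (the union's 8 is given no effect), which does not reach 74, so (d) does not meet the standard.
  The company does not carry Stage 2.
The analysis ends at Stage 2; the union prevails.

union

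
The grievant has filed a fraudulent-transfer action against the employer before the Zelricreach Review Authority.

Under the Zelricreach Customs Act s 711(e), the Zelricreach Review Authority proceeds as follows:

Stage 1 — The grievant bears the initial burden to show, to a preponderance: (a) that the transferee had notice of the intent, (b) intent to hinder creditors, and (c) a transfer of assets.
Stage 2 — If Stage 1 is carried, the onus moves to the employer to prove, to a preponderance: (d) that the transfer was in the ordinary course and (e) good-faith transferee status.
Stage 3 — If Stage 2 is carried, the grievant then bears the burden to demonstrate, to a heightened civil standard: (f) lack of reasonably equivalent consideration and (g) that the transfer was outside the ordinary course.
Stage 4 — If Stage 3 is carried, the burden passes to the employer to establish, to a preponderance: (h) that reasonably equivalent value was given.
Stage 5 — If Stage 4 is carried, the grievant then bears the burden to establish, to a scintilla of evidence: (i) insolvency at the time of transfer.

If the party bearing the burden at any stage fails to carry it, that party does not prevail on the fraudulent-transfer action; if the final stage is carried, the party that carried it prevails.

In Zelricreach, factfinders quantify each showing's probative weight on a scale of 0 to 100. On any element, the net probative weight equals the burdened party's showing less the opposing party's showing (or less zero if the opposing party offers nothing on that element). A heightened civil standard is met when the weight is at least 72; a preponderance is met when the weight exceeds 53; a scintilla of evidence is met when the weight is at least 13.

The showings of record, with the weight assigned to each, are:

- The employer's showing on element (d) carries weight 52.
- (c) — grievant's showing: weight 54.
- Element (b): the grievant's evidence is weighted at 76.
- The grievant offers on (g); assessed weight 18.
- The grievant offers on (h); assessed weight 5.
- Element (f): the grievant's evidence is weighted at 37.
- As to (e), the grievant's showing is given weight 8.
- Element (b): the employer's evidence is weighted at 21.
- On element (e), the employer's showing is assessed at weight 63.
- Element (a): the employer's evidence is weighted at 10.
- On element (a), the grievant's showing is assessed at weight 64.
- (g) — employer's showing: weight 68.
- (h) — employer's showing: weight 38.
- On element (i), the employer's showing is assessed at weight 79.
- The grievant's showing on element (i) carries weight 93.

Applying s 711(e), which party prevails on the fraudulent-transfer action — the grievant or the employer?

grievant

Stage 1 — burden on grievant; standard: a preponderance (weight exceeds 53).
    (a): 64 − 10 = 54 > 53 [met]
    (b): 76 − 21 = 55 > 53 [met]
    (c): 54 > 53 [met]
  Stage 1 is satisfied; the onus moves to the employer.
Stage 2 — burden on employer; standard: a preponderance (weight exceeds 53).
    (d): 52 ≤ 53 [not met]
    (e): 63 − 8 = 55 > 53 [met]
  Stage 2 not carried; the employer fails its burden.
So the grievant prevails.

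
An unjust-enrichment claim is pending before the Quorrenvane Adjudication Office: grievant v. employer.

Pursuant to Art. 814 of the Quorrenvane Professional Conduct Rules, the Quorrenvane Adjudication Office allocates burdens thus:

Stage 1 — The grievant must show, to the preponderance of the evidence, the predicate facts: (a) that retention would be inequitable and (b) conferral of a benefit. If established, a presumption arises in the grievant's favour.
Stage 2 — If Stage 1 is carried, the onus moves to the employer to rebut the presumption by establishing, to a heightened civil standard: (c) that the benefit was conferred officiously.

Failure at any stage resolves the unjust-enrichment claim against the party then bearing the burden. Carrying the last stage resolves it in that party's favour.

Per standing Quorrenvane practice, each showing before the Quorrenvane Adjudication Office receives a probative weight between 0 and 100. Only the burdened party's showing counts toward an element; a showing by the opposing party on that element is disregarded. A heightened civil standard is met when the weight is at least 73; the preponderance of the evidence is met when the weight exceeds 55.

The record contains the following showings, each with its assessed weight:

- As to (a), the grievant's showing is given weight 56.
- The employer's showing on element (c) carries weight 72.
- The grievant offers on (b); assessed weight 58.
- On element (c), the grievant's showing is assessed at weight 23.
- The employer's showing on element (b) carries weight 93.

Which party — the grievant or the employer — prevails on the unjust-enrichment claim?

grievant

At Stage 1 the grievant must meet the preponderance of the evidence (weight exceeds 55): on (a) the weight is 56, which does exceed 55, so (a) meets the standard; on (b) the weight is 58 (the employer's 93 is given no effect), which does exceed 55, so (b) meets the standard.
  All elements met. The burden passes to the employer.
At Stage 2 the employer must meet a heightened civil standard (weight is at least 73): on (c) the weight is 72 (the grievant's 23 is given no effect), < 73, so (c) does not meet the standard.
  The employer does not carry Stage 2.
The analysis ends at Stage 2; the grievant prevails.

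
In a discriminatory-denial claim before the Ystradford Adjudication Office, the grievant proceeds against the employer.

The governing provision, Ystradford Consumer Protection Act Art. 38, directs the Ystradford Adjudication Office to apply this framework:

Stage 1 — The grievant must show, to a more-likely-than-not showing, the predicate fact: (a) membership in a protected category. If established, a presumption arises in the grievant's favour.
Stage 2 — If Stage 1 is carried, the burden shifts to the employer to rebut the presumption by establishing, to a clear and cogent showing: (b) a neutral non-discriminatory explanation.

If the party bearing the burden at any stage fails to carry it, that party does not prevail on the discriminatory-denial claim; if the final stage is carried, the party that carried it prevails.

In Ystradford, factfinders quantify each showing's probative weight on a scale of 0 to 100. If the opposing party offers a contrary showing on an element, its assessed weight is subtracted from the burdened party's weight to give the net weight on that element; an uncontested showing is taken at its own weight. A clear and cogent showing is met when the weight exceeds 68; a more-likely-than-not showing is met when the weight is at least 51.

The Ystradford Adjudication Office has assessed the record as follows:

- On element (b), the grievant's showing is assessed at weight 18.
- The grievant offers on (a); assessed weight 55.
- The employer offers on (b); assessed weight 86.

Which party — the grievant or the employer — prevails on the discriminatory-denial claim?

At Stage 1 the grievant must meet a more-likely-than-not showing (weight is at least 51): on (a) the weight is 55, which does reach 51, so (a) meets the standard.
  Stage 1 carried; the burden shifts to the employer.
At Stage 2 the employer must meet a clear and cogent showing (weight exceeds 68): on (b) the weight is 86 less the opposing 18 gives net 68, which does not exceed 68, so (b) does not meet the standard.
  Stage 2 not carried; the employer fails its burden.
The grievant prevails.

grievant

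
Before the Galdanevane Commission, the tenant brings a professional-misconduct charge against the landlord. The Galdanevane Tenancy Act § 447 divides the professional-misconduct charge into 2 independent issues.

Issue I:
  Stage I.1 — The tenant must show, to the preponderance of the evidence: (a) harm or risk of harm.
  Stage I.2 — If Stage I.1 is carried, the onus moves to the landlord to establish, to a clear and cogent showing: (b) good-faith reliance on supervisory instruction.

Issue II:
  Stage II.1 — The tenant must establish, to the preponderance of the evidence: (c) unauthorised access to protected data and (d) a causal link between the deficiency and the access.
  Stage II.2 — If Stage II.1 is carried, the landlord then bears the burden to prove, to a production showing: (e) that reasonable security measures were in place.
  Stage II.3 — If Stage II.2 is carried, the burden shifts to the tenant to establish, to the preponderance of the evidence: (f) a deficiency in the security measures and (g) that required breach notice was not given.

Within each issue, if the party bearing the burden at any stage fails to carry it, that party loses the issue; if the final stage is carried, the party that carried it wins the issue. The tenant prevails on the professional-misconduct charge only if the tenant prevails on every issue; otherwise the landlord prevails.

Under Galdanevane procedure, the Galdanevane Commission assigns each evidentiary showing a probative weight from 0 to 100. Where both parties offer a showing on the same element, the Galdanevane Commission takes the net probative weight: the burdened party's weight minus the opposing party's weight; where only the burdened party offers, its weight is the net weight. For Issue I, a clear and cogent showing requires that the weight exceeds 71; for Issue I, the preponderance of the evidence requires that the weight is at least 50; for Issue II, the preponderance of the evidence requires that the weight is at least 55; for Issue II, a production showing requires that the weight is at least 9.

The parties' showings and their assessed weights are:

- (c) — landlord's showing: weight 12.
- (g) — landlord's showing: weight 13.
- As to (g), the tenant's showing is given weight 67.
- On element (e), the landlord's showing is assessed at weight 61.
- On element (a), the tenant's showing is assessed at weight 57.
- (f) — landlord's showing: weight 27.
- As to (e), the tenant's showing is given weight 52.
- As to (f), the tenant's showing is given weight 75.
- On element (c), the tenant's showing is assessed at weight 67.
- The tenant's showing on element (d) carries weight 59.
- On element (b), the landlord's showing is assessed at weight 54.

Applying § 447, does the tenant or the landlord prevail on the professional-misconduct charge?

— Issue I —
At Stage I.1 the tenant must meet the preponderance of the evidence (weight is at least 50): on (a) the weight is 57, which does reach 50, so (a) meets the standard.
  All elements met. The burden passes to the landlord.
At Stage I.2 the landlord must meet a clear and cogent showing (weight exceeds 71): on (b) the weight is 54, which does not exceed 71, so (b) does not meet the standard.
  Not every element is met, so the landlord fails to carry Stage I.2.
The tenant prevails on this issue.
— Issue II —
At Stage II.1 the tenant must meet the preponderance of the evidence (weight is at least 55): on (c) the weight is 67 less the opposing 12 gives net 55, which does reach 55, so (c) meets the standard; on (d) the weight is 59, which does reach 55, so (d) meets the standard.
  Stage II.1 carried; the burden shifts to the landlord.
At Stage II.2 the landlord must meet a production showing (weight is at least 9): on (e) the weight is 61 less the opposing 52 gives net 9, ≥ 9, so (e) meets the standard.
  Stage II.2 carried; the burden shifts to the tenant.
At Stage II.3 the tenant must meet the preponderance of the evidence (weight is at least 55): on (f) the weight is 75 less the opposing 27 gives net 48, which does not reach 55, so (f) does not meet the standard; on (g) the weight is 67 less the opposing 13 gives net 54, which does not reach 55, so (g) does not meet the standard.
  Stage II.3 not carried; the tenant fails its burden.
The landlord prevails on this issue.
Per-issue: Issue I → tenant; Issue II → landlord. The tenant must prevail on every issue; overall, the landlord prevails.

landlord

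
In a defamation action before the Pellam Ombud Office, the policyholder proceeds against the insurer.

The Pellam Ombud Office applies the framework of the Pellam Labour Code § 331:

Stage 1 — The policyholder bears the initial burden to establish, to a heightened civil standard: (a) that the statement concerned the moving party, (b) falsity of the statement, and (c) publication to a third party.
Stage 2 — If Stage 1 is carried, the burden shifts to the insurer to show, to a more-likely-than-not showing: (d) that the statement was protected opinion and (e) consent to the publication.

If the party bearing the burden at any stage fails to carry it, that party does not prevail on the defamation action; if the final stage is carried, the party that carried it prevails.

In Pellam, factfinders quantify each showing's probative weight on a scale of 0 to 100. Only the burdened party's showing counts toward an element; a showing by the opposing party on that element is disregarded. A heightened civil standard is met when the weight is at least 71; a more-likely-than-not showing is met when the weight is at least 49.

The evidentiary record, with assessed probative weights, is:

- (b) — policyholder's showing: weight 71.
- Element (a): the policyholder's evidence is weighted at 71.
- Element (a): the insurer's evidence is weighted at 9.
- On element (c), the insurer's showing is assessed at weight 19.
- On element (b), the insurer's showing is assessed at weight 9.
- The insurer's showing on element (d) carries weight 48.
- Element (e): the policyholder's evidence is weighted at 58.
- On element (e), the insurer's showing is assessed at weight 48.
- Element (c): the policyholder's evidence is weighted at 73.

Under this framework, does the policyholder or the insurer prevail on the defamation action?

policyholder

Stage 1 (policyholder, a heightened civil standard, weight is at least 71): (a) 71 (insurer's 9 disregarded) ≥ 71 — meets; (b) 71 (insurer's 9 disregarded) ≥ 71 — meets; (c) 73 (insurer's 19 disregarded) ≥ 71 — meets.
  All elements met. The burden passes to the insurer.
Stage 2 (insurer, a more-likely-than-not showing, weight is at least 49): (d) 48 < 49 — fails; (e) 48 (policyholder's 58 disregarded) < 49 — fails.
  Stage 2 not carried; the insurer fails its burden.
So the policyholder prevails.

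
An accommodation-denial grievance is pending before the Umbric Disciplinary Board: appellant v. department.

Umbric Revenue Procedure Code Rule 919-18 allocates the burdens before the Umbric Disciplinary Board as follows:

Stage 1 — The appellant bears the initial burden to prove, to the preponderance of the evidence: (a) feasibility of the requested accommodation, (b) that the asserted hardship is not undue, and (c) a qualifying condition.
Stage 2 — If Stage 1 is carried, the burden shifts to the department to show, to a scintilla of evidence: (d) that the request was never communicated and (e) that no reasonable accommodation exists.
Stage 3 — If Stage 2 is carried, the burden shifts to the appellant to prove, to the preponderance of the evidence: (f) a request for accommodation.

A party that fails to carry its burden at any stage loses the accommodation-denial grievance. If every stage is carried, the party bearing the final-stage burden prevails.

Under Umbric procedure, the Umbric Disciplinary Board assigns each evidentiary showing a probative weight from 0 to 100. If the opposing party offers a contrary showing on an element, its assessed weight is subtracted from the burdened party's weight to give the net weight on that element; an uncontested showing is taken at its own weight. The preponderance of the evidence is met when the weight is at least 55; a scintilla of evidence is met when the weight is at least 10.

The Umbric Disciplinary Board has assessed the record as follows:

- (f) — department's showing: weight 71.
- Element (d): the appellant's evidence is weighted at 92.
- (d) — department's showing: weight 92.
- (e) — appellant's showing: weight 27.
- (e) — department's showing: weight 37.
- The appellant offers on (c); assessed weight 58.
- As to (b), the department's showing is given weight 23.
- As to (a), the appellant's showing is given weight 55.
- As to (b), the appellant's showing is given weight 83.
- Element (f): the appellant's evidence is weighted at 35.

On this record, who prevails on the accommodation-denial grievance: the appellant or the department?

Stage 1 (appellant, the preponderance of the evidence, weight is at least 55): (a) 55 ≥ 55 — meets; (b) net 83−23=60 ≥ 55 — meets; (c) 58 ≥ 55 — meets.
  All elements met. The burden passes to the department.
Stage 2 (department, a scintilla of evidence, weight is at least 10): (d) net 92−92=0 < 10 — fails; (e) net 37−27=10 ≥ 10 — meets.
  The department does not carry Stage 2.
The appellant prevails.

appellant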